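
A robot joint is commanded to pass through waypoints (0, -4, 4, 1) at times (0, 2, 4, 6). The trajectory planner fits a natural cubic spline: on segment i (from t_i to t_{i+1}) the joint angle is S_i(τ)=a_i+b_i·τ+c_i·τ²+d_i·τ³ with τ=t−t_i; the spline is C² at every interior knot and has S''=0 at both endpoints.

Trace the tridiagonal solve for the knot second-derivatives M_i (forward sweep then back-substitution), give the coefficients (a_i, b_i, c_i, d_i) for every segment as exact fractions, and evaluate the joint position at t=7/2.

  seg 0: a=0 b=-119/30 c=0 d=59/120
  seg 1: a=-4 b=29/15 c=59/20 d=-23/24
  seg 2: a=4 b=67/30 c=-14/5 d=7/15
S(7/2) = 737/320

Δ: Δ0=-2, Δ1=4, Δ2=-3/2
row 1: diag=8, rhs=36; c'=1/4, d'=9/2
row 2: denom=8−2·1/4=15/2; d'=(-33−2·9/2)/(15/2)=-28/5
back: M2=-28/5
back: M1=9/2−1/4·-28/5=59/10
M: M0=0, M1=59/10, M2=-28/5, M3=0
seg 0: a=0, c=M0/2=0, d=(M1−M0)/(6·2)=59/120, b=Δ0−h0·(2M0+M1)/6=-119/30
seg 1: a=-4, c=M1/2=59/20, d=(M2−M1)/(6·2)=-23/24, b=Δ1−h1·(2M1+M2)/6=29/15
seg 2: a=4, c=M2/2=-14/5, d=(M3−M2)/(6·2)=7/15, b=Δ2−h2·(2M2+M3)/6=67/30
t_q=7/2 → seg 1, τ=3/2; S=-4+29/15·τ+59/20·τ²+-23/24·τ³=737/320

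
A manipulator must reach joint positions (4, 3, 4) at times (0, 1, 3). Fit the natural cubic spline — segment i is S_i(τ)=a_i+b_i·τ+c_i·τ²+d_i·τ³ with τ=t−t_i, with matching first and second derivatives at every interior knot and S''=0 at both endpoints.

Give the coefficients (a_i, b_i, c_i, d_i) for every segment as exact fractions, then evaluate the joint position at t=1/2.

  seg 0: a=4 b=-5/4 c=0 d=1/4
  seg 1: a=3 b=-1/2 c=3/4 d=-1/8
S(1/2) = 109/32

Δ: Δ0=-1, Δ1=1/2
row 1: diag=6, rhs=9; c'=1/3, d'=3/2
back: M1=3/2
M: M0=0, M1=3/2, M2=0
seg 0: a=4, c=M0/2=0, d=(M1−M0)/(6·1)=1/4, b=Δ0−h0·(2M0+M1)/6=-5/4
seg 1: a=3, c=M1/2=3/4, d=(M2−M1)/(6·2)=-1/8, b=Δ1−h1·(2M1+M2)/6=-1/2
t_q=1/2 → seg 0, τ=1/2; S=4+-5/4·τ+0·τ²+1/4·τ³=109/32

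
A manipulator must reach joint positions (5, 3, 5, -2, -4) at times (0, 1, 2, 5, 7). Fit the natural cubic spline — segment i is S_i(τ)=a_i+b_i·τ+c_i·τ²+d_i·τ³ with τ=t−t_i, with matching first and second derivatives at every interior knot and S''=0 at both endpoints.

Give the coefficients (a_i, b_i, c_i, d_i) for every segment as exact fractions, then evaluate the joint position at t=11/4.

  seg 0: a=5 b=-1319/411 c=0 d=497/411
  seg 1: a=3 b=172/411 c=497/137 d=-841/411
  seg 2: a=5 b=631/411 c=-344/137 d=502/1233
  seg 3: a=-2 b=-1043/411 c=158/137 d=-79/411
S(11/4) = 21529/4384

Δ: Δ0=-2, Δ1=2, Δ2=-7/3, Δ3=-1
row 1: diag=4, rhs=24; c'=1/4, d'=6
row 2: denom=8−1·1/4=31/4; d'=(-26−1·6)/(31/4)=-128/31
row 3: denom=10−3·12/31=274/31; d'=(8−3·-128/31)/(274/31)=316/137
back: M3=316/137
back: M2=-128/31−12/31·316/137=-688/137
back: M1=6−1/4·-688/137=994/137
M: M0=0, M1=994/137, M2=-688/137, M3=316/137, M4=0
seg 0: a=5, c=M0/2=0, d=(M1−M0)/(6·1)=497/411, b=Δ0−h0·(2M0+M1)/6=-1319/411
seg 1: a=3, c=M1/2=497/137, d=(M2−M1)/(6·1)=-841/411, b=Δ1−h1·(2M1+M2)/6=172/411
seg 2: a=5, c=M2/2=-344/137, d=(M3−M2)/(6·3)=502/1233, b=Δ2−h2·(2M2+M3)/6=631/411
seg 3: a=-2, c=M3/2=158/137, d=(M4−M3)/(6·2)=-79/411, b=Δ3−h3·(2M3+M4)/6=-1043/411
t_q=11/4 → seg 2, τ=3/4; S=5+631/411·τ+-344/137·τ²+502/1233·τ³=21529/4384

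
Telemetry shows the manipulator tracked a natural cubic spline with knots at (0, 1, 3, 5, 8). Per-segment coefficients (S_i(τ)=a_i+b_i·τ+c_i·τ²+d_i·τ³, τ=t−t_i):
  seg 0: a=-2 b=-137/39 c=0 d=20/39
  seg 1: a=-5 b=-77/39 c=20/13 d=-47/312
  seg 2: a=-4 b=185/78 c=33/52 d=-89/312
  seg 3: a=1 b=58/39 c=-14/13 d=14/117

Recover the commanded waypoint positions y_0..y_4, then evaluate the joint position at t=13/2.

y_0 = S_0(0) = a_0 = -2
y_1 = S_1(0) = a_1 = -5
y_2 = S_2(0) = a_2 = -4
y_3 = S_3(0) = a_3 = 1
y_4 = S_3(3) = -1
t_q=13/2 is in segment 3 (τ=3/2); S_3(τ)=63/52

y_0=-2 y_1=-5 y_2=-4 y_3=1 y_4=-1
S(13/2) = 63/52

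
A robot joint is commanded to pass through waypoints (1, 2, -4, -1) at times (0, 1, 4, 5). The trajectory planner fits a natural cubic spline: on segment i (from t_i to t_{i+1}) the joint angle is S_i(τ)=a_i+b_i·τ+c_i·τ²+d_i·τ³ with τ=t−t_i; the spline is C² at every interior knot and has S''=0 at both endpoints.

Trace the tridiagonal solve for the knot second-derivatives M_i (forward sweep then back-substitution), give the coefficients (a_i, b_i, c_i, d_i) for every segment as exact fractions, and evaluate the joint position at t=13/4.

  seg 0: a=1 b=94/55 c=0 d=-39/55
  seg 1: a=2 b=-23/55 c=-117/55 d=8/15
  seg 2: a=-4 b=67/55 c=147/55 d=-49/55
S(13/4) = -3199/880

Δ: Δ0=1, Δ1=-2, Δ2=3
row 1: diag=8, rhs=-18; c'=3/8, d'=-9/4
row 2: denom=8−3·3/8=55/8; d'=(30−3·-9/4)/(55/8)=294/55
back: M2=294/55
back: M1=-9/4−3/8·294/55=-234/55
M: M0=0, M1=-234/55, M2=294/55, M3=0
seg 0: a=1, c=M0/2=0, d=(M1−M0)/(6·1)=-39/55, b=Δ0−h0·(2M0+M1)/6=94/55
seg 1: a=2, c=M1/2=-117/55, d=(M2−M1)/(6·3)=8/15, b=Δ1−h1·(2M1+M2)/6=-23/55
seg 2: a=-4, c=M2/2=147/55, d=(M3−M2)/(6·1)=-49/55, b=Δ2−h2·(2M2+M3)/6=67/55
t_q=13/4 → seg 1, τ=9/4; S=2+-23/55·τ+-117/55·τ²+8/15·τ³=-3199/880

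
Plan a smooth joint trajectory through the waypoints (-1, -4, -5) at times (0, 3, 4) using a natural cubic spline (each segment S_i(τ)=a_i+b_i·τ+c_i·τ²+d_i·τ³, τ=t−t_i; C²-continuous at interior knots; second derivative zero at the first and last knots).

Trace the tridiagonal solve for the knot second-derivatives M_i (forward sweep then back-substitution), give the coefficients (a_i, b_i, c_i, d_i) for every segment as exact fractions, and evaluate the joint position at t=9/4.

Δ: Δ0=-1, Δ1=-1
row 1: diag=8, rhs=0; c'=1/8, d'=0
back: M1=0
M: M0=0, M1=0, M2=0
seg 0: a=-1, c=M0/2=0, d=(M1−M0)/(6·3)=0, b=Δ0−h0·(2M0+M1)/6=-1
seg 1: a=-4, c=M1/2=0, d=(M2−M1)/(6·1)=0, b=Δ1−h1·(2M1+M2)/6=-1
t_q=9/4 → seg 0, τ=9/4; S=-1+-1·τ+0·τ²+0·τ³=-13/4

  seg 0: a=-1 b=-1 c=0 d=0
  seg 1: a=-4 b=-1 c=0 d=0
S(9/4) = -13/4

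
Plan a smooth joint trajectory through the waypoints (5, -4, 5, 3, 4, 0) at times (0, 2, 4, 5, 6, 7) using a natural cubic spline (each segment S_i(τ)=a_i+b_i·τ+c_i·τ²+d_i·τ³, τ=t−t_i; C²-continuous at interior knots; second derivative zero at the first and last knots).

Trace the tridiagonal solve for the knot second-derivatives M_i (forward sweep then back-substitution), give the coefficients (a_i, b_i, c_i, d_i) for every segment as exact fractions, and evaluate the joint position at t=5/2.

  seg 0: a=5 b=-1208/157 c=0 d=1003/1256
  seg 1: a=-4 b=593/314 c=3009/628 d=-2189/1256
  seg 2: a=5 b=22/157 c=-1779/314 d=1107/314
  seg 3: a=3 b=-193/314 c=771/157 d=-1035/314
  seg 4: a=4 b=-107/157 c=-1563/314 d=521/314
S(5/2) = -20857/10048

Δ: Δ0=-9/2, Δ1=9/2, Δ2=-2, Δ3=1, Δ4=-4
row 1: diag=8, rhs=54; c'=1/4, d'=27/4
row 2: denom=6−2·1/4=11/2; d'=(-39−2·27/4)/(11/2)=-105/11
row 3: denom=4−1·2/11=42/11; d'=(18−1·-105/11)/(42/11)=101/14
row 4: denom=4−1·11/42=157/42; d'=(-30−1·101/14)/(157/42)=-1563/157
back: M4=-1563/157
back: M3=101/14−11/42·-1563/157=1542/157
back: M2=-105/11−2/11·1542/157=-1779/157
back: M1=27/4−1/4·-1779/157=3009/314
M: M0=0, M1=3009/314, M2=-1779/157, M3=1542/157, M4=-1563/157, M5=0
seg 0: a=5, c=M0/2=0, d=(M1−M0)/(6·2)=1003/1256, b=Δ0−h0·(2M0+M1)/6=-1208/157
seg 1: a=-4, c=M1/2=3009/628, d=(M2−M1)/(6·2)=-2189/1256, b=Δ1−h1·(2M1+M2)/6=593/314
seg 2: a=5, c=M2/2=-1779/314, d=(M3−M2)/(6·1)=1107/314, b=Δ2−h2·(2M2+M3)/6=22/157
seg 3: a=3, c=M3/2=771/157, d=(M4−M3)/(6·1)=-1035/314, b=Δ3−h3·(2M3+M4)/6=-193/314
seg 4: a=4, c=M4/2=-1563/314, d=(M5−M4)/(6·1)=521/314, b=Δ4−h4·(2M4+M5)/6=-107/157
t_q=5/2 → seg 1, τ=1/2; S=-4+593/314·τ+3009/628·τ²+-2189/1256·τ³=-20857/10048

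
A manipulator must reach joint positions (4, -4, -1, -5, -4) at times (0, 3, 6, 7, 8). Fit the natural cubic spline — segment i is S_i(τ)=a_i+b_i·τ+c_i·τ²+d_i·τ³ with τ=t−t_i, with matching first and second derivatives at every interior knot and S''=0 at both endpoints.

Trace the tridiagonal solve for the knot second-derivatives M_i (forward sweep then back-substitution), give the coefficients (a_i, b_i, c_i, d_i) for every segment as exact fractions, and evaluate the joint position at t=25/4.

Δ: Δ0=-8/3, Δ1=1, Δ2=-4, Δ3=1
row 1: diag=12, rhs=22; c'=1/4, d'=11/6
row 2: denom=8−3·1/4=29/4; d'=(-30−3·11/6)/(29/4)=-142/29
row 3: denom=4−1·4/29=112/29; d'=(30−1·-142/29)/(112/29)=253/28
back: M3=253/28
back: M2=-142/29−4/29·253/28=-43/7
back: M1=11/6−1/4·-43/7=283/84
M: M0=0, M1=283/84, M2=-43/7, M3=253/28, M4=0
seg 0: a=4, c=M0/2=0, d=(M1−M0)/(6·3)=283/1512, b=Δ0−h0·(2M0+M1)/6=-731/168
seg 1: a=-4, c=M1/2=283/168, d=(M2−M1)/(6·3)=-799/1512, b=Δ1−h1·(2M1+M2)/6=59/84
seg 2: a=-1, c=M2/2=-43/14, d=(M3−M2)/(6·1)=425/168, b=Δ2−h2·(2M2+M3)/6=-83/24
seg 3: a=-5, c=M3/2=253/56, d=(M4−M3)/(6·1)=-253/168, b=Δ3−h3·(2M3+M4)/6=-169/84
t_q=25/4 → seg 2, τ=1/4; S=-1+-83/24·τ+-43/14·τ²+425/168·τ³=-7229/3584

  seg 0: a=4 b=-731/168 c=0 d=283/1512
  seg 1: a=-4 b=59/84 c=283/168 d=-799/1512
  seg 2: a=-1 b=-83/24 c=-43/14 d=425/168
  seg 3: a=-5 b=-169/84 c=253/56 d=-253/168
S(25/4) = -7229/3584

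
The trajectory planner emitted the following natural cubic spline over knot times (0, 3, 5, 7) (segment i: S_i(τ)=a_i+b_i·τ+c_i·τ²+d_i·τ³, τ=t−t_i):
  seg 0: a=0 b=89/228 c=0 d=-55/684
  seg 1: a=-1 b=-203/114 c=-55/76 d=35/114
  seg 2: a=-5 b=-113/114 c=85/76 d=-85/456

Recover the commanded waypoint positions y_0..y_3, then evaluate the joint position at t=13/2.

y_0=0 y_1=-1 y_2=-5 y_3=-4
S(13/2) = -5593/1216

y_0 = S_0(0) = a_0 = 0
y_1 = S_1(0) = a_1 = -1
y_2 = S_2(0) = a_2 = -5
y_3 = S_2(2) = -4
t_q=13/2 is in segment 2 (τ=3/2); S_2(τ)=-5593/1216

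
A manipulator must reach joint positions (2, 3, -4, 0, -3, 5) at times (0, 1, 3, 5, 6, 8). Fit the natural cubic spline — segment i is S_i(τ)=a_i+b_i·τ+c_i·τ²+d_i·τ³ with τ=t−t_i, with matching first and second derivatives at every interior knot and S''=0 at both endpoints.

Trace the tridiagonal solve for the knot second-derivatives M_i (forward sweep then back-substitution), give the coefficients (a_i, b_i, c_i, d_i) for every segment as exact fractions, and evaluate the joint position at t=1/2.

  seg 0: a=2 b=3081/1396 c=0 d=-1685/1396
  seg 1: a=3 b=-987/698 c=-5055/1396 d=3599/2792
  seg 2: a=-4 b=-150/349 c=2871/698 d=-2023/1396
  seg 3: a=0 b=-477/349 c=-1599/349 d=1029/349
  seg 4: a=-3 b=-588/349 c=1488/349 d=-248/349
S(1/2) = 32975/11168

Δ: Δ0=1, Δ1=-7/2, Δ2=2, Δ3=-3, Δ4=4
row 1: diag=6, rhs=-27; c'=1/3, d'=-9/2
row 2: denom=8−2·1/3=22/3; d'=(33−2·-9/2)/(22/3)=63/11
row 3: denom=6−2·3/11=60/11; d'=(-30−2·63/11)/(60/11)=-38/5
row 4: denom=6−1·11/60=349/60; d'=(42−1·-38/5)/(349/60)=2976/349
back: M4=2976/349
back: M3=-38/5−11/60·2976/349=-3198/349
back: M2=63/11−3/11·-3198/349=2871/349
back: M1=-9/2−1/3·2871/349=-5055/698
M: M0=0, M1=-5055/698, M2=2871/349, M3=-3198/349, M4=2976/349, M5=0
seg 0: a=2, c=M0/2=0, d=(M1−M0)/(6·1)=-1685/1396, b=Δ0−h0·(2M0+M1)/6=3081/1396
seg 1: a=3, c=M1/2=-5055/1396, d=(M2−M1)/(6·2)=3599/2792, b=Δ1−h1·(2M1+M2)/6=-987/698
seg 2: a=-4, c=M2/2=2871/698, d=(M3−M2)/(6·2)=-2023/1396, b=Δ2−h2·(2M2+M3)/6=-150/349
seg 3: a=0, c=M3/2=-1599/349, d=(M4−M3)/(6·1)=1029/349, b=Δ3−h3·(2M3+M4)/6=-477/349
seg 4: a=-3, c=M4/2=1488/349, d=(M5−M4)/(6·2)=-248/349, b=Δ4−h4·(2M4+M5)/6=-588/349
t_q=1/2 → seg 0, τ=1/2; S=2+3081/1396·τ+0·τ²+-1685/1396·τ³=32975/11168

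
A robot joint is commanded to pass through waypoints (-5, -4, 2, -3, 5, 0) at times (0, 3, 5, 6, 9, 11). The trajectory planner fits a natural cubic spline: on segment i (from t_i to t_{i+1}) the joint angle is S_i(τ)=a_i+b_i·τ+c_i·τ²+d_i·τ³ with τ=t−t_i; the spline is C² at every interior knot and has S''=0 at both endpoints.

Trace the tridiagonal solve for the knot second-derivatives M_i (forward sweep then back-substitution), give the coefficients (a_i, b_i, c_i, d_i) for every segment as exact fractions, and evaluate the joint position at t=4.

Δ: Δ0=1/3, Δ1=3, Δ2=-5, Δ3=8/3, Δ4=-5/2
row 1: diag=10, rhs=16; c'=1/5, d'=8/5
row 2: denom=6−2·1/5=28/5; d'=(-48−2·8/5)/(28/5)=-64/7
row 3: denom=8−1·5/28=219/28; d'=(46−1·-64/7)/(219/28)=1544/219
row 4: denom=10−3·28/73=646/73; d'=(-31−3·1544/219)/(646/73)=-3807/646
back: M4=-3807/646
back: M3=1544/219−28/73·-3807/646=9022/969
back: M2=-64/7−5/28·9022/969=-20941/1938
back: M1=8/5−1/5·-20941/1938=7289/1938
M: M0=0, M1=7289/1938, M2=-20941/1938, M3=9022/969, M4=-3807/646, M5=0
seg 0: a=-5, c=M0/2=0, d=(M1−M0)/(6·3)=7289/34884, b=Δ0−h0·(2M0+M1)/6=-1999/1292
seg 1: a=-4, c=M1/2=7289/3876, d=(M2−M1)/(6·2)=-4705/3876, b=Δ1−h1·(2M1+M2)/6=2645/646
seg 2: a=2, c=M2/2=-20941/3876, d=(M3−M2)/(6·1)=12995/3876, b=Δ2−h2·(2M2+M3)/6=-5717/1938
seg 3: a=-3, c=M3/2=4511/969, d=(M4−M3)/(6·3)=-29465/34884, b=Δ3−h3·(2M3+M4)/6=-281/76
seg 4: a=5, c=M4/2=-3807/1292, d=(M5−M4)/(6·2)=1269/2584, b=Δ4−h4·(2M4+M5)/6=923/646
t_q=4 → seg 1, τ=1; S=-4+2645/646·τ+7289/3876·τ²+-4705/3876·τ³=1475/1938

  seg 0: a=-5 b=-1999/1292 c=0 d=7289/34884
  seg 1: a=-4 b=2645/646 c=7289/3876 d=-4705/3876
  seg 2: a=2 b=-5717/1938 c=-20941/3876 d=12995/3876
  seg 3: a=-3 b=-281/76 c=4511/969 d=-29465/34884
  seg 4: a=5 b=923/646 c=-3807/1292 d=1269/2584
S(4) = 1475/1938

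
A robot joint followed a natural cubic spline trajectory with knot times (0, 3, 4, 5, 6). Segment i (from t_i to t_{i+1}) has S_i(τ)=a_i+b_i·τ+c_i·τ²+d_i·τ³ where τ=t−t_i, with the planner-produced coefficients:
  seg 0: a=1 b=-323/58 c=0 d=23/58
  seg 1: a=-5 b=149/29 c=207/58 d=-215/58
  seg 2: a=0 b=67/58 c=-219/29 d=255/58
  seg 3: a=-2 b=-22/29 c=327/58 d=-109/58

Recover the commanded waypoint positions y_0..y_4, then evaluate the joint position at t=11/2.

y_0=1 y_1=-5 y_2=0 y_3=-2 y_4=1
S(11/2) = -559/464

y_0 = S_0(0) = a_0 = 1
y_1 = S_1(0) = a_1 = -5
y_2 = S_2(0) = a_2 = 0
y_3 = S_3(0) = a_3 = -2
y_4 = S_3(1) = 1
t_q=11/2 is in segment 3 (τ=1/2); S_3(τ)=-559/464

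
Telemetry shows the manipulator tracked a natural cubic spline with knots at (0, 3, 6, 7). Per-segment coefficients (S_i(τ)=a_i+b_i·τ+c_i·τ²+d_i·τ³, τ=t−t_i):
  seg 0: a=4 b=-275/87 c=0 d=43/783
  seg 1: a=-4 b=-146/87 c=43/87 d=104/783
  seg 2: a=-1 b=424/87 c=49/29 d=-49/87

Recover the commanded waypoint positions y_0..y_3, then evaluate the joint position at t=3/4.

y_0 = S_0(0) = a_0 = 4
y_1 = S_1(0) = a_1 = -4
y_2 = S_2(0) = a_2 = -1
y_3 = S_2(1) = 5
t_q=3/4 is in segment 0 (τ=3/4); S_0(τ)=3067/1856

y_0=4 y_1=-4 y_2=-1 y_3=5
S(3/4) = 3067/1856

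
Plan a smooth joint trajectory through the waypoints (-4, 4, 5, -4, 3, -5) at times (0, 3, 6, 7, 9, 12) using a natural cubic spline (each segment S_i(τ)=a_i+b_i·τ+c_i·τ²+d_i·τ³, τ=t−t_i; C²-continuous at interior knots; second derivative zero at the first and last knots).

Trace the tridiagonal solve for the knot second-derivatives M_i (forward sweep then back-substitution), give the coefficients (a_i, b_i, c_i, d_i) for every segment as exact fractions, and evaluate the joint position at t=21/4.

Δ: Δ0=8/3, Δ1=1/3, Δ2=-9, Δ3=7/2, Δ4=-8/3
row 1: diag=12, rhs=-14; c'=1/4, d'=-7/6
row 2: denom=8−3·1/4=29/4; d'=(-56−3·-7/6)/(29/4)=-210/29
row 3: denom=6−1·4/29=170/29; d'=(75−1·-210/29)/(170/29)=477/34
row 4: denom=10−2·29/85=792/85; d'=(-37−2·477/34)/(792/85)=-2765/396
back: M4=-2765/396
back: M3=477/34−29/85·-2765/396=6499/396
back: M2=-210/29−4/29·6499/396=-941/99
back: M1=-7/6−1/4·-941/99=479/396
M: M0=0, M1=479/396, M2=-941/99, M3=6499/396, M4=-2765/396, M5=0
seg 0: a=-4, c=M0/2=0, d=(M1−M0)/(6·3)=479/7128, b=Δ0−h0·(2M0+M1)/6=1633/792
seg 1: a=4, c=M1/2=479/792, d=(M2−M1)/(6·3)=-4243/7128, b=Δ1−h1·(2M1+M2)/6=1535/396
seg 2: a=5, c=M2/2=-941/198, d=(M3−M2)/(6·1)=311/72, b=Δ2−h2·(2M2+M3)/6=-6785/792
seg 3: a=-4, c=M3/2=6499/792, d=(M4−M3)/(6·2)=-193/99, b=Δ3−h3·(2M3+M4)/6=-225/44
seg 4: a=3, c=M4/2=-2765/792, d=(M5−M4)/(6·3)=2765/7128, b=Δ4−h4·(2M4+M5)/6=1709/396
t_q=21/4 → seg 1, τ=9/4; S=4+1535/396·τ+479/792·τ²+-4243/7128·τ³=50705/5632

  seg 0: a=-4 b=1633/792 c=0 d=479/7128
  seg 1: a=4 b=1535/396 c=479/792 d=-4243/7128
  seg 2: a=5 b=-6785/792 c=-941/198 d=311/72
  seg 3: a=-4 b=-225/44 c=6499/792 d=-193/99
  seg 4: a=3 b=1709/396 c=-2765/792 d=2765/7128
S(21/4) = 50705/5632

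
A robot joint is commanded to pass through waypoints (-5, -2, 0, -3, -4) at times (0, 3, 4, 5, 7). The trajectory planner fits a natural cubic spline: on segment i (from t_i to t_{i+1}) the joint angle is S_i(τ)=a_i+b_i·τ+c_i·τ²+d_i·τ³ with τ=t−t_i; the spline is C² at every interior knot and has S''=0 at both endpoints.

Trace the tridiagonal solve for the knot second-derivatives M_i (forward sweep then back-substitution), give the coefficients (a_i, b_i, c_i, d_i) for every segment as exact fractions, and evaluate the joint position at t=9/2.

  seg 0: a=-5 b=23/356 c=0 d=37/356
  seg 1: a=-2 b=511/178 c=333/356 d=-643/356
  seg 2: a=0 b=-241/356 c=-399/89 d=769/356
  seg 3: a=-3 b=-563/178 c=711/356 d=-237/712
S(9/2) = -3387/2848

Δ: Δ0=1, Δ1=2, Δ2=-3, Δ3=-1/2
row 1: diag=8, rhs=6; c'=1/8, d'=3/4
row 2: denom=4−1·1/8=31/8; d'=(-30−1·3/4)/(31/8)=-246/31
row 3: denom=6−1·8/31=178/31; d'=(15−1·-246/31)/(178/31)=711/178
back: M3=711/178
back: M2=-246/31−8/31·711/178=-798/89
back: M1=3/4−1/8·-798/89=333/178
M: M0=0, M1=333/178, M2=-798/89, M3=711/178, M4=0
seg 0: a=-5, c=M0/2=0, d=(M1−M0)/(6·3)=37/356, b=Δ0−h0·(2M0+M1)/6=23/356
seg 1: a=-2, c=M1/2=333/356, d=(M2−M1)/(6·1)=-643/356, b=Δ1−h1·(2M1+M2)/6=511/178
seg 2: a=0, c=M2/2=-399/89, d=(M3−M2)/(6·1)=769/356, b=Δ2−h2·(2M2+M3)/6=-241/356
seg 3: a=-3, c=M3/2=711/356, d=(M4−M3)/(6·2)=-237/712, b=Δ3−h3·(2M3+M4)/6=-563/178
t_q=9/2 → seg 2, τ=1/2; S=0+-241/356·τ+-399/89·τ²+769/356·τ³=-3387/2848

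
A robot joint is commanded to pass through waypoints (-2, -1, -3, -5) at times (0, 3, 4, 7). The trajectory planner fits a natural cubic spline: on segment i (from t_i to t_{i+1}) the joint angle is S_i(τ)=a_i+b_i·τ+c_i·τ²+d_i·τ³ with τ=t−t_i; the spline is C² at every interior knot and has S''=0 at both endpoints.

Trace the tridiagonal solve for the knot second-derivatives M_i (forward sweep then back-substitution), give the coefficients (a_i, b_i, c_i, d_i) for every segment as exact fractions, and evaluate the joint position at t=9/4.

Δ: Δ0=1/3, Δ1=-2, Δ2=-2/3
row 1: diag=8, rhs=-14; c'=1/8, d'=-7/4
row 2: denom=8−1·1/8=63/8; d'=(8−1·-7/4)/(63/8)=26/21
back: M2=26/21
back: M1=-7/4−1/8·26/21=-40/21
M: M0=0, M1=-40/21, M2=26/21, M3=0
seg 0: a=-2, c=M0/2=0, d=(M1−M0)/(6·3)=-20/189, b=Δ0−h0·(2M0+M1)/6=9/7
seg 1: a=-1, c=M1/2=-20/21, d=(M2−M1)/(6·1)=11/21, b=Δ1−h1·(2M1+M2)/6=-11/7
seg 2: a=-3, c=M2/2=13/21, d=(M3−M2)/(6·3)=-13/189, b=Δ2−h2·(2M2+M3)/6=-40/21
t_q=9/4 → seg 0, τ=9/4; S=-2+9/7·τ+0·τ²+-20/189·τ³=-5/16

  seg 0: a=-2 b=9/7 c=0 d=-20/189
  seg 1: a=-1 b=-11/7 c=-20/21 d=11/21
  seg 2: a=-3 b=-40/21 c=13/21 d=-13/189
S(9/4) = -5/16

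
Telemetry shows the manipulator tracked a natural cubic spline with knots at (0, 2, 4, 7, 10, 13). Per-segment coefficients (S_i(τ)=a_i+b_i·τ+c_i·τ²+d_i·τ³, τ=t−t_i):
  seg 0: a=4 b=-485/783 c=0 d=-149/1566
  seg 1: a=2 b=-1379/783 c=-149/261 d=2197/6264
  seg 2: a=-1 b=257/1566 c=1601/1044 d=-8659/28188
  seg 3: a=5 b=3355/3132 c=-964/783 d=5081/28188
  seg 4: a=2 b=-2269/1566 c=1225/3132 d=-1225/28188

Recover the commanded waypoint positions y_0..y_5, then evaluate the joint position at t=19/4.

y_0 = S_0(0) = a_0 = 4
y_1 = S_1(0) = a_1 = 2
y_2 = S_2(0) = a_2 = -1
y_3 = S_3(0) = a_3 = 5
y_4 = S_4(0) = a_4 = 2
y_5 = S_4(3) = 0
t_q=19/4 is in segment 2 (τ=3/4); S_2(τ)=-3205/22272

y_0=4 y_1=2 y_2=-1 y_3=5 y_4=2 y_5=0
S(19/4) = -3205/22272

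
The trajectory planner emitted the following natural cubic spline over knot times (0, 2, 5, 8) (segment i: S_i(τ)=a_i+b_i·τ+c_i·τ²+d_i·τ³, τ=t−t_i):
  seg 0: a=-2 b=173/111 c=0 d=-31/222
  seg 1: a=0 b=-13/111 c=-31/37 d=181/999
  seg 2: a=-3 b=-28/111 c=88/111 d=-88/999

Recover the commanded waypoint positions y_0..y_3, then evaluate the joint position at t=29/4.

y_0 = S_0(0) = a_0 = -2
y_1 = S_1(0) = a_1 = 0
y_2 = S_2(0) = a_2 = -3
y_3 = S_2(3) = 1
t_q=29/4 is in segment 2 (τ=9/4); S_2(τ)=-165/296

y_0=-2 y_1=0 y_2=-3 y_3=1
S(29/4) = -165/296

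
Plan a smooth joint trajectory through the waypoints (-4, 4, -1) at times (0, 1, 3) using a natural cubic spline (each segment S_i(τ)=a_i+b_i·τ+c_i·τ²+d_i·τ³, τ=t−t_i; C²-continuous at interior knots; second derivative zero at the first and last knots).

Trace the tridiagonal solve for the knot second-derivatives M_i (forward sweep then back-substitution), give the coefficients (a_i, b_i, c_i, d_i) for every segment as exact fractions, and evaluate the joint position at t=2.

  seg 0: a=-4 b=39/4 c=0 d=-7/4
  seg 1: a=4 b=9/2 c=-21/4 d=7/8
S(2) = 33/8

Δ: Δ0=8, Δ1=-5/2
row 1: diag=6, rhs=-63; c'=1/3, d'=-21/2
back: M1=-21/2
M: M0=0, M1=-21/2, M2=0
seg 0: a=-4, c=M0/2=0, d=(M1−M0)/(6·1)=-7/4, b=Δ0−h0·(2M0+M1)/6=39/4
seg 1: a=4, c=M1/2=-21/4, d=(M2−M1)/(6·2)=7/8, b=Δ1−h1·(2M1+M2)/6=9/2
t_q=2 → seg 1, τ=1; S=4+9/2·τ+-21/4·τ²+7/8·τ³=33/8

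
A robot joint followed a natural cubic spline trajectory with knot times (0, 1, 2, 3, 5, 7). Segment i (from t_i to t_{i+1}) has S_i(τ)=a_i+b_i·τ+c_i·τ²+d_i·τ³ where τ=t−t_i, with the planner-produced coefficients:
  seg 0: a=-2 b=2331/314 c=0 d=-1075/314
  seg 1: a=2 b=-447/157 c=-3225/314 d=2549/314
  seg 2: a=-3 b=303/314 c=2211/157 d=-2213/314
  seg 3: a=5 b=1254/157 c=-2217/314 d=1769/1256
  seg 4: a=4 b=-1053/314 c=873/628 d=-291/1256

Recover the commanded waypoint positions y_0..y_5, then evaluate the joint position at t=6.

y_0=-2 y_1=2 y_2=-3 y_3=5 y_4=4 y_5=1
S(6) = 2267/1256

y_0 = S_0(0) = a_0 = -2
y_1 = S_1(0) = a_1 = 2
y_2 = S_2(0) = a_2 = -3
y_3 = S_3(0) = a_3 = 5
y_4 = S_4(0) = a_4 = 4
y_5 = S_4(2) = 1
t_q=6 is in segment 4 (τ=1); S_4(τ)=2267/1256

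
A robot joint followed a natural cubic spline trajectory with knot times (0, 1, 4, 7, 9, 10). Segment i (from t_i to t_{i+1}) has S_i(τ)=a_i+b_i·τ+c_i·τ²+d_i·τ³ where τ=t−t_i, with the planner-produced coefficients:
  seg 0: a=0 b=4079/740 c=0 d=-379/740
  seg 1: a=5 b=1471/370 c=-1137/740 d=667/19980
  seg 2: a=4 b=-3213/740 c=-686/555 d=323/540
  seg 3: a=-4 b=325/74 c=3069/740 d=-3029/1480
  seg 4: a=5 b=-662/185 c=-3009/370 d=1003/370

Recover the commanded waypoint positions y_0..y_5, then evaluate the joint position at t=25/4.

y_0 = S_0(0) = a_0 = 0
y_1 = S_1(0) = a_1 = 5
y_2 = S_2(0) = a_2 = 4
y_3 = S_3(0) = a_3 = -4
y_4 = S_4(0) = a_4 = 5
y_5 = S_4(1) = -4
t_q=25/4 is in segment 2 (τ=9/4); S_2(τ)=-246907/47360

y_0=0 y_1=5 y_2=4 y_3=-4 y_4=5 y_5=-4
S(25/4) = -246907/47360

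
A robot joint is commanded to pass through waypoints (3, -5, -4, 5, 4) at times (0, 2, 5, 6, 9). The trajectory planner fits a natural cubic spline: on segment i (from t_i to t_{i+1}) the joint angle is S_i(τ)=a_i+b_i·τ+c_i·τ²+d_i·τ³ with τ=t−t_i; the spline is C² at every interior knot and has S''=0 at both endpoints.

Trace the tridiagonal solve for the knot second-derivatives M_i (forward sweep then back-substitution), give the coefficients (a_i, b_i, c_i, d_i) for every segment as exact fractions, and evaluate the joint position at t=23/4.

Δ: Δ0=-4, Δ1=1/3, Δ2=9, Δ3=-1/3
row 1: diag=10, rhs=26; c'=3/10, d'=13/5
row 2: denom=8−3·3/10=71/10; d'=(52−3·13/5)/(71/10)=442/71
row 3: denom=8−1·10/71=558/71; d'=(-56−1·442/71)/(558/71)=-2209/279
back: M3=-2209/279
back: M2=442/71−10/71·-2209/279=2048/279
back: M1=13/5−3/10·2048/279=37/93
M: M0=0, M1=37/93, M2=2048/279, M3=-2209/279, M4=0
seg 0: a=3, c=M0/2=0, d=(M1−M0)/(6·2)=37/1116, b=Δ0−h0·(2M0+M1)/6=-1153/279
seg 1: a=-5, c=M1/2=37/186, d=(M2−M1)/(6·3)=1937/5022, b=Δ1−h1·(2M1+M2)/6=-1042/279
seg 2: a=-4, c=M2/2=1024/279, d=(M3−M2)/(6·1)=-473/186, b=Δ2−h2·(2M2+M3)/6=4393/558
seg 3: a=5, c=M3/2=-2209/558, d=(M4−M3)/(6·3)=2209/5022, b=Δ3−h3·(2M3+M4)/6=2116/279
t_q=23/4 → seg 2, τ=3/4; S=-4+4393/558·τ+1024/279·τ²+-473/186·τ³=34477/11904

  seg 0: a=3 b=-1153/279 c=0 d=37/1116
  seg 1: a=-5 b=-1042/279 c=37/186 d=1937/5022
  seg 2: a=-4 b=4393/558 c=1024/279 d=-473/186
  seg 3: a=5 b=2116/279 c=-2209/558 d=2209/5022
S(23/4) = 34477/11904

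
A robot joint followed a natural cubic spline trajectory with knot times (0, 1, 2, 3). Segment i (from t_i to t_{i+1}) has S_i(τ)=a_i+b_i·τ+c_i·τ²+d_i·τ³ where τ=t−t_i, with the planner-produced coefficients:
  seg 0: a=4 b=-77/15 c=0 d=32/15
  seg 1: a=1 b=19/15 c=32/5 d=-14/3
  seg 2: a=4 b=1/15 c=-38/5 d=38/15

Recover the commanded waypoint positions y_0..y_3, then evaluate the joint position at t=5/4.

y_0=4 y_1=1 y_2=4 y_3=-1
S(5/4) = 263/160

y_0 = S_0(0) = a_0 = 4
y_1 = S_1(0) = a_1 = 1
y_2 = S_2(0) = a_2 = 4
y_3 = S_2(1) = -1
t_q=5/4 is in segment 1 (τ=1/4); S_1(τ)=263/160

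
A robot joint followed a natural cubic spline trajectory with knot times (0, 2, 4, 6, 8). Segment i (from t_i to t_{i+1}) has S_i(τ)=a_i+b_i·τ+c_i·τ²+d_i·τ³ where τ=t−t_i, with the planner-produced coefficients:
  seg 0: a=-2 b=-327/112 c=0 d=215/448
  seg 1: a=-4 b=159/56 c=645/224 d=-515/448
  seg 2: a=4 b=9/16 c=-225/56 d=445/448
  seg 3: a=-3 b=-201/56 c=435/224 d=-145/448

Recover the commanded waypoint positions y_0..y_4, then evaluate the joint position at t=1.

y_0 = S_0(0) = a_0 = -2
y_1 = S_1(0) = a_1 = -4
y_2 = S_2(0) = a_2 = 4
y_3 = S_3(0) = a_3 = -3
y_4 = S_3(2) = -5
t_q=1 is in segment 0 (τ=1); S_0(τ)=-1989/448

y_0=-2 y_1=-4 y_2=4 y_3=-3 y_4=-5
S(1) = -1989/448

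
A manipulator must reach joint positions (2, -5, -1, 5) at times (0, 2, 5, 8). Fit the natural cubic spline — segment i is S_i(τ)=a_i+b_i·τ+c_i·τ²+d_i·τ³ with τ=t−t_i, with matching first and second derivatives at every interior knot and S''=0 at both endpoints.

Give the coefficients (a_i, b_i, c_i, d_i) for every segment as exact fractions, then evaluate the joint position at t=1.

  seg 0: a=2 b=-1001/222 c=0 d=28/111
  seg 1: a=-5 b=-329/222 c=56/37 d=-383/1998
  seg 2: a=-1 b=269/111 c=-47/222 d=47/1998
S(1) = -167/74

Δ: Δ0=-7/2, Δ1=4/3, Δ2=2
row 1: diag=10, rhs=29; c'=3/10, d'=29/10
row 2: denom=12−3·3/10=111/10; d'=(4−3·29/10)/(111/10)=-47/111
back: M2=-47/111
back: M1=29/10−3/10·-47/111=112/37
M: M0=0, M1=112/37, M2=-47/111, M3=0
seg 0: a=2, c=M0/2=0, d=(M1−M0)/(6·2)=28/111, b=Δ0−h0·(2M0+M1)/6=-1001/222
seg 1: a=-5, c=M1/2=56/37, d=(M2−M1)/(6·3)=-383/1998, b=Δ1−h1·(2M1+M2)/6=-329/222
seg 2: a=-1, c=M2/2=-47/222, d=(M3−M2)/(6·3)=47/1998, b=Δ2−h2·(2M2+M3)/6=269/111
t_q=1 → seg 0, τ=1; S=2+-1001/222·τ+0·τ²+28/111·τ³=-167/74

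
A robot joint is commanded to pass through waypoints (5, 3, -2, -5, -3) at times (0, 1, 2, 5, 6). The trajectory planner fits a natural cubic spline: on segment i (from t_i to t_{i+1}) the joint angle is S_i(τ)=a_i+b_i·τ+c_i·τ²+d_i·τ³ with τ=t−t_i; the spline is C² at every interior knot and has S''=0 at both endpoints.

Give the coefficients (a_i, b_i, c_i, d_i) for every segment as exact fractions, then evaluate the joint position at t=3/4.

Δ: Δ0=-2, Δ1=-5, Δ2=-1, Δ3=2
row 1: diag=4, rhs=-18; c'=1/4, d'=-9/2
row 2: denom=8−1·1/4=31/4; d'=(24−1·-9/2)/(31/4)=114/31
row 3: denom=8−3·12/31=212/31; d'=(18−3·114/31)/(212/31)=54/53
back: M3=54/53
back: M2=114/31−12/31·54/53=174/53
back: M1=-9/2−1/4·174/53=-282/53
M: M0=0, M1=-282/53, M2=174/53, M3=54/53, M4=0
seg 0: a=5, c=M0/2=0, d=(M1−M0)/(6·1)=-47/53, b=Δ0−h0·(2M0+M1)/6=-59/53
seg 1: a=3, c=M1/2=-141/53, d=(M2−M1)/(6·1)=76/53, b=Δ1−h1·(2M1+M2)/6=-200/53
seg 2: a=-2, c=M2/2=87/53, d=(M3−M2)/(6·3)=-20/159, b=Δ2−h2·(2M2+M3)/6=-254/53
seg 3: a=-5, c=M3/2=27/53, d=(M4−M3)/(6·1)=-9/53, b=Δ3−h3·(2M3+M4)/6=88/53
t_q=3/4 → seg 0, τ=3/4; S=5+-59/53·τ+0·τ²+-47/53·τ³=12859/3392

  seg 0: a=5 b=-59/53 c=0 d=-47/53
  seg 1: a=3 b=-200/53 c=-141/53 d=76/53
  seg 2: a=-2 b=-254/53 c=87/53 d=-20/159
  seg 3: a=-5 b=88/53 c=27/53 d=-9/53
S(3/4) = 12859/3392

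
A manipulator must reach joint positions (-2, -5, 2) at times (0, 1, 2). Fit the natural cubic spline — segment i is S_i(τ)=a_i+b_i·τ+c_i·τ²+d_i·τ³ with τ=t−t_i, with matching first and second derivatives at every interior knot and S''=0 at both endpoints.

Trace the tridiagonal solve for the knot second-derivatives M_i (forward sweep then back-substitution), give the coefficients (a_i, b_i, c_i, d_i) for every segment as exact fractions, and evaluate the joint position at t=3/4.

  seg 0: a=-2 b=-11/2 c=0 d=5/2
  seg 1: a=-5 b=2 c=15/2 d=-5/2
S(3/4) = -649/128

Δ: Δ0=-3, Δ1=7
row 1: diag=4, rhs=60; c'=1/4, d'=15
back: M1=15
M: M0=0, M1=15, M2=0
seg 0: a=-2, c=M0/2=0, d=(M1−M0)/(6·1)=5/2, b=Δ0−h0·(2M0+M1)/6=-11/2
seg 1: a=-5, c=M1/2=15/2, d=(M2−M1)/(6·1)=-5/2, b=Δ1−h1·(2M1+M2)/6=2
t_q=3/4 → seg 0, τ=3/4; S=-2+-11/2·τ+0·τ²+5/2·τ³=-649/128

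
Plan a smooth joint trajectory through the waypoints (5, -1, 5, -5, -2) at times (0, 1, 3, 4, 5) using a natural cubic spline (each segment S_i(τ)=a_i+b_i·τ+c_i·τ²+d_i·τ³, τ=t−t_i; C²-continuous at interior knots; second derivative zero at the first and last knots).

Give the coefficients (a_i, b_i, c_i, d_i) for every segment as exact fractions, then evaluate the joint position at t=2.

  seg 0: a=5 b=-1069/122 c=0 d=337/122
  seg 1: a=-1 b=-29/61 c=1011/122 d=-799/244
  seg 2: a=5 b=-404/61 c=-693/61 d=487/61
  seg 3: a=-5 b=-329/61 c=768/61 d=-256/61
S(2) = 863/244

Δ: Δ0=-6, Δ1=3, Δ2=-10, Δ3=3
row 1: diag=6, rhs=54; c'=1/3, d'=9
row 2: denom=6−2·1/3=16/3; d'=(-78−2·9)/(16/3)=-18
row 3: denom=4−1·3/16=61/16; d'=(78−1·-18)/(61/16)=1536/61
back: M3=1536/61
back: M2=-18−3/16·1536/61=-1386/61
back: M1=9−1/3·-1386/61=1011/61
M: M0=0, M1=1011/61, M2=-1386/61, M3=1536/61, M4=0
seg 0: a=5, c=M0/2=0, d=(M1−M0)/(6·1)=337/122, b=Δ0−h0·(2M0+M1)/6=-1069/122
seg 1: a=-1, c=M1/2=1011/122, d=(M2−M1)/(6·2)=-799/244, b=Δ1−h1·(2M1+M2)/6=-29/61
seg 2: a=5, c=M2/2=-693/61, d=(M3−M2)/(6·1)=487/61, b=Δ2−h2·(2M2+M3)/6=-404/61
seg 3: a=-5, c=M3/2=768/61, d=(M4−M3)/(6·1)=-256/61, b=Δ3−h3·(2M3+M4)/6=-329/61
t_q=2 → seg 1, τ=1; S=-1+-29/61·τ+1011/122·τ²+-799/244·τ³=863/244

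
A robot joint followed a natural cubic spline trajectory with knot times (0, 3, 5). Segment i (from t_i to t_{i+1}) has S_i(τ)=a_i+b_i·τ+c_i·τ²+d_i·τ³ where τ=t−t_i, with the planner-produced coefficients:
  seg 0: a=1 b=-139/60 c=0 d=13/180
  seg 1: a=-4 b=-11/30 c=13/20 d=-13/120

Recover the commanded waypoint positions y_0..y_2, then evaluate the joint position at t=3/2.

y_0=1 y_1=-4 y_2=-3
S(3/2) = -357/160

y_0 = S_0(0) = a_0 = 1
y_1 = S_1(0) = a_1 = -4
y_2 = S_1(2) = -3
t_q=3/2 is in segment 0 (τ=3/2); S_0(τ)=-357/160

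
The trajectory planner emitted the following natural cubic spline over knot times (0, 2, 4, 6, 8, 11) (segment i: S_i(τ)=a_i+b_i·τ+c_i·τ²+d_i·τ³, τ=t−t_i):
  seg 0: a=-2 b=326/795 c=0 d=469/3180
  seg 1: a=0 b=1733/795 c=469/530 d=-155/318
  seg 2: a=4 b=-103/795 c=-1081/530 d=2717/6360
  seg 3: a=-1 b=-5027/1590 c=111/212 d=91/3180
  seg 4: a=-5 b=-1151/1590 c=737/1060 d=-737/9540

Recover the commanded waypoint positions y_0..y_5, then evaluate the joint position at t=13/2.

y_0 = S_0(0) = a_0 = -2
y_1 = S_1(0) = a_1 = 0
y_2 = S_2(0) = a_2 = 4
y_3 = S_3(0) = a_3 = -1
y_4 = S_4(0) = a_4 = -5
y_5 = S_4(3) = -3
t_q=13/2 is in segment 3 (τ=1/2); S_3(τ)=-4149/1696

y_0=-2 y_1=0 y_2=4 y_3=-1 y_4=-5 y_5=-3
S(13/2) = -4149/1696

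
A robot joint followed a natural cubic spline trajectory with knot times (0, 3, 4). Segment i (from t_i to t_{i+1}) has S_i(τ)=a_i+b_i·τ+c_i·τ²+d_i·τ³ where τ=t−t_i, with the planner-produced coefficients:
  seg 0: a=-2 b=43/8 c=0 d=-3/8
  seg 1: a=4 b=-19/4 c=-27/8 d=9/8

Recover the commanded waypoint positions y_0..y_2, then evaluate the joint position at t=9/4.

y_0 = S_0(0) = a_0 = -2
y_1 = S_1(0) = a_1 = 4
y_2 = S_1(1) = -3
t_q=9/4 is in segment 0 (τ=9/4); S_0(τ)=2981/512

y_0=-2 y_1=4 y_2=-3
S(9/4) = 2981/512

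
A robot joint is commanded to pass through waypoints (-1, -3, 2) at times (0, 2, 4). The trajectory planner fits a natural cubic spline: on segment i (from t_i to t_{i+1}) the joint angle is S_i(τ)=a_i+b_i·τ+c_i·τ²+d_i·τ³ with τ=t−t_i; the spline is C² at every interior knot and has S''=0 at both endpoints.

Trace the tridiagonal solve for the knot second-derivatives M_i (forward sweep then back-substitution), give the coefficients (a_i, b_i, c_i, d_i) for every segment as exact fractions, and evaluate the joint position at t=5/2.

Δ: Δ0=-1, Δ1=5/2
row 1: diag=8, rhs=21; c'=1/4, d'=21/8
back: M1=21/8
M: M0=0, M1=21/8, M2=0
seg 0: a=-1, c=M0/2=0, d=(M1−M0)/(6·2)=7/32, b=Δ0−h0·(2M0+M1)/6=-15/8
seg 1: a=-3, c=M1/2=21/16, d=(M2−M1)/(6·2)=-7/32, b=Δ1−h1·(2M1+M2)/6=3/4
t_q=5/2 → seg 1, τ=1/2; S=-3+3/4·τ+21/16·τ²+-7/32·τ³=-595/256

  seg 0: a=-1 b=-15/8 c=0 d=7/32
  seg 1: a=-3 b=3/4 c=21/16 d=-7/32
S(5/2) = -595/256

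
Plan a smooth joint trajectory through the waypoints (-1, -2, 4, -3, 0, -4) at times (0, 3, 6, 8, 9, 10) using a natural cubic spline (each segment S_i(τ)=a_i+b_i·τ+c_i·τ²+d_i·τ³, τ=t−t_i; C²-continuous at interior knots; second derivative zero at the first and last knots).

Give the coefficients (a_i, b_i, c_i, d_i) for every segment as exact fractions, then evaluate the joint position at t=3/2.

Δ: Δ0=-1/3, Δ1=2, Δ2=-7/2, Δ3=3, Δ4=-4
row 1: diag=12, rhs=14; c'=1/4, d'=7/6
row 2: denom=10−3·1/4=37/4; d'=(-33−3·7/6)/(37/4)=-146/37
row 3: denom=6−2·8/37=206/37; d'=(39−2·-146/37)/(206/37)=1735/206
row 4: denom=4−1·37/206=787/206; d'=(-42−1·1735/206)/(787/206)=-10387/787
back: M4=-10387/787
back: M3=1735/206−37/206·-10387/787=8494/787
back: M2=-146/37−8/37·8494/787=-4942/787
back: M1=7/6−1/4·-4942/787=6461/2361
M: M0=0, M1=6461/2361, M2=-4942/787, M3=8494/787, M4=-10387/787, M5=0
seg 0: a=-1, c=M0/2=0, d=(M1−M0)/(6·3)=6461/42498, b=Δ0−h0·(2M0+M1)/6=-8035/4722
seg 1: a=-2, c=M1/2=6461/4722, d=(M2−M1)/(6·3)=-21287/42498, b=Δ1−h1·(2M1+M2)/6=5674/2361
seg 2: a=4, c=M2/2=-2471/787, d=(M3−M2)/(6·2)=3359/2361, b=Δ2−h2·(2M2+M3)/6=-13747/4722
seg 3: a=-3, c=M3/2=4247/787, d=(M4−M3)/(6·1)=-18881/4722, b=Δ3−h3·(2M3+M4)/6=7565/4722
seg 4: a=0, c=M4/2=-10387/1574, d=(M5−M4)/(6·1)=10387/4722, b=Δ4−h4·(2M4+M5)/6=943/2361
t_q=3/2 → seg 0, τ=3/2; S=-1+-8035/4722·τ+0·τ²+6461/42498·τ³=-38271/12592

  seg 0: a=-1 b=-8035/4722 c=0 d=6461/42498
  seg 1: a=-2 b=5674/2361 c=6461/4722 d=-21287/42498
  seg 2: a=4 b=-13747/4722 c=-2471/787 d=3359/2361
  seg 3: a=-3 b=7565/4722 c=4247/787 d=-18881/4722
  seg 4: a=0 b=943/2361 c=-10387/1574 d=10387/4722
S(3/2) = -38271/12592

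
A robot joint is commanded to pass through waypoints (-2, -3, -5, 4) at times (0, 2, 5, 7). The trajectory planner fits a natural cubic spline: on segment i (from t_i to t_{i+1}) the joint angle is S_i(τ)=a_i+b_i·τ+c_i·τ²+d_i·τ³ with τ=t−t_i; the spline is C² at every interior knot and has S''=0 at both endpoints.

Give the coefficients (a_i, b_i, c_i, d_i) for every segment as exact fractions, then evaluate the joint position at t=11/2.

Δ: Δ0=-1/2, Δ1=-2/3, Δ2=9/2
row 1: diag=10, rhs=-1; c'=3/10, d'=-1/10
row 2: denom=10−3·3/10=91/10; d'=(31−3·-1/10)/(91/10)=313/91
back: M2=313/91
back: M1=-1/10−3/10·313/91=-103/91
M: M0=0, M1=-103/91, M2=313/91, M3=0
seg 0: a=-2, c=M0/2=0, d=(M1−M0)/(6·2)=-103/1092, b=Δ0−h0·(2M0+M1)/6=-67/546
seg 1: a=-3, c=M1/2=-103/182, d=(M2−M1)/(6·3)=16/63, b=Δ1−h1·(2M1+M2)/6=-685/546
seg 2: a=-5, c=M2/2=313/182, d=(M3−M2)/(6·2)=-313/1092, b=Δ2−h2·(2M2+M3)/6=1205/546
t_q=11/2 → seg 2, τ=1/2; S=-5+1205/546·τ+313/182·τ²+-313/1092·τ³=-1457/416

  seg 0: a=-2 b=-67/546 c=0 d=-103/1092
  seg 1: a=-3 b=-685/546 c=-103/182 d=16/63
  seg 2: a=-5 b=1205/546 c=313/182 d=-313/1092
S(11/2) = -1457/416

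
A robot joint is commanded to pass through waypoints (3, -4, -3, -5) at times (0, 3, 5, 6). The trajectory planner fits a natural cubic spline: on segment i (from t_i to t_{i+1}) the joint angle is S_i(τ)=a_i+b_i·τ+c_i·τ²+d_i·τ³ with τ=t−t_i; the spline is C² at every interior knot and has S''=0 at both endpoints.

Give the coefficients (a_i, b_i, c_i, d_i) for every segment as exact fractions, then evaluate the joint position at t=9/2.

Δ: Δ0=-7/3, Δ1=1/2, Δ2=-2
row 1: diag=10, rhs=17; c'=1/5, d'=17/10
row 2: denom=6−2·1/5=28/5; d'=(-15−2·17/10)/(28/5)=-23/7
back: M2=-23/7
back: M1=17/10−1/5·-23/7=33/14
M: M0=0, M1=33/14, M2=-23/7, M3=0
seg 0: a=3, c=M0/2=0, d=(M1−M0)/(6·3)=11/84, b=Δ0−h0·(2M0+M1)/6=-295/84
seg 1: a=-4, c=M1/2=33/28, d=(M2−M1)/(6·2)=-79/168, b=Δ1−h1·(2M1+M2)/6=1/42
seg 2: a=-3, c=M2/2=-23/14, d=(M3−M2)/(6·1)=23/42, b=Δ2−h2·(2M2+M3)/6=-19/21
t_q=9/2 → seg 1, τ=3/2; S=-4+1/42·τ+33/28·τ²+-79/168·τ³=-1299/448

  seg 0: a=3 b=-295/84 c=0 d=11/84
  seg 1: a=-4 b=1/42 c=33/28 d=-79/168
  seg 2: a=-3 b=-19/21 c=-23/14 d=23/42
S(9/2) = -1299/448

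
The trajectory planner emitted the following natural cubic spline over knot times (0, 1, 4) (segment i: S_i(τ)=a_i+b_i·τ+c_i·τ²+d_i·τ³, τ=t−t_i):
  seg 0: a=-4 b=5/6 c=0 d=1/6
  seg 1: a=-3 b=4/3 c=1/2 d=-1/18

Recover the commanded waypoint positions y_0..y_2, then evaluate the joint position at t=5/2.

y_0=-4 y_1=-3 y_2=4
S(5/2) = -1/16

y_0 = S_0(0) = a_0 = -4
y_1 = S_1(0) = a_1 = -3
y_2 = S_1(3) = 4
t_q=5/2 is in segment 1 (τ=3/2); S_1(τ)=-1/16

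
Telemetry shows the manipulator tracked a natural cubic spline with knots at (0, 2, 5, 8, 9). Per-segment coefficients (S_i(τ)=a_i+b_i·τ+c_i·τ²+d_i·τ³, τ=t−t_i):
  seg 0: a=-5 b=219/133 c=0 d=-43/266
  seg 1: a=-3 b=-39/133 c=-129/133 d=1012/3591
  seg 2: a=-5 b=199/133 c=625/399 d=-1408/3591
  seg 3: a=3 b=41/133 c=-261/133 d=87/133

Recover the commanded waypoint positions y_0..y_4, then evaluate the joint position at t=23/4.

y_0=-5 y_1=-3 y_2=-5 y_3=3 y_4=2
S(23/4) = -6729/2128

y_0 = S_0(0) = a_0 = -5
y_1 = S_1(0) = a_1 = -3
y_2 = S_2(0) = a_2 = -5
y_3 = S_3(0) = a_3 = 3
y_4 = S_3(1) = 2
t_q=23/4 is in segment 2 (τ=3/4); S_2(τ)=-6729/2128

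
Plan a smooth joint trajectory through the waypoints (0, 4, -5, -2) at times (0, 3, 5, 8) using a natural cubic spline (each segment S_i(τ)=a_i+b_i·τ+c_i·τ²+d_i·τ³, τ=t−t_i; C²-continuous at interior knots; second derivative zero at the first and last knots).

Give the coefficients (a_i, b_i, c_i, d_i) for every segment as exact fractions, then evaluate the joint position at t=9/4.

Δ: Δ0=4/3, Δ1=-9/2, Δ2=1
row 1: diag=10, rhs=-35; c'=1/5, d'=-7/2
row 2: denom=10−2·1/5=48/5; d'=(33−2·-7/2)/(48/5)=25/6
back: M2=25/6
back: M1=-7/2−1/5·25/6=-13/3
M: M0=0, M1=-13/3, M2=25/6, M3=0
seg 0: a=0, c=M0/2=0, d=(M1−M0)/(6·3)=-13/54, b=Δ0−h0·(2M0+M1)/6=7/2
seg 1: a=4, c=M1/2=-13/6, d=(M2−M1)/(6·2)=17/24, b=Δ1−h1·(2M1+M2)/6=-3
seg 2: a=-5, c=M2/2=25/12, d=(M3−M2)/(6·3)=-25/108, b=Δ2−h2·(2M2+M3)/6=-19/6
t_q=9/4 → seg 0, τ=9/4; S=0+7/2·τ+0·τ²+-13/54·τ³=657/128

  seg 0: a=0 b=7/2 c=0 d=-13/54
  seg 1: a=4 b=-3 c=-13/6 d=17/24
  seg 2: a=-5 b=-19/6 c=25/12 d=-25/108
S(9/4) = 657/128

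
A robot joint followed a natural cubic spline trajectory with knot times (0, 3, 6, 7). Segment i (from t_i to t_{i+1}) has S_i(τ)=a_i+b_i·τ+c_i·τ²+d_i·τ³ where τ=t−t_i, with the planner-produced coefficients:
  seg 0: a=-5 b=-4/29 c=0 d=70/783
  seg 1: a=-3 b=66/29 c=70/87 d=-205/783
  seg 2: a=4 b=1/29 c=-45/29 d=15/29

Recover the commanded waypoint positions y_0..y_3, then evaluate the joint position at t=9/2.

y_0 = S_0(0) = a_0 = -5
y_1 = S_1(0) = a_1 = -3
y_2 = S_2(0) = a_2 = 4
y_3 = S_2(1) = 3
t_q=9/2 is in segment 1 (τ=3/2); S_1(τ)=311/232

y_0=-5 y_1=-3 y_2=4 y_3=3
S(9/2) = 311/232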